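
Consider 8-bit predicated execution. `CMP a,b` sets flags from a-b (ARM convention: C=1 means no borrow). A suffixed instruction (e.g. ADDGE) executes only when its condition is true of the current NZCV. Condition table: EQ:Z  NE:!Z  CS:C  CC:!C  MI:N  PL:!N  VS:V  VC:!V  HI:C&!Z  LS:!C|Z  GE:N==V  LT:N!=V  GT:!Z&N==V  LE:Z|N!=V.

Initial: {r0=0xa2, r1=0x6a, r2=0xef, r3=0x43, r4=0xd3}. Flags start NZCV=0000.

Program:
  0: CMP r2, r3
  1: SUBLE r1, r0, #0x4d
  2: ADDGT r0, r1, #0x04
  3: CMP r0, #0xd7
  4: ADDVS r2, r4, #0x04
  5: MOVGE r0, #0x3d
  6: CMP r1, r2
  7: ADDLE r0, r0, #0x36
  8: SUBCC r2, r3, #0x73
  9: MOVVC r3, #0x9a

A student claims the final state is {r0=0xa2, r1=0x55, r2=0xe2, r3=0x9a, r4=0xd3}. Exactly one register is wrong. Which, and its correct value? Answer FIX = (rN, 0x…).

FIX = (r2, 0xd0)

0: ✓ CMP  NZCV=1010
1: ✓ SUBLE  r1←0x55
2: · ADDGT
3: ✓ CMP  NZCV=1000
4: · ADDVS
5: · MOVGE
6: ✓ CMP  NZCV=0000
7: · ADDLE
8: ✓ SUBCC  r2←0xd0
9: ✓ MOVVC  r3←0x9a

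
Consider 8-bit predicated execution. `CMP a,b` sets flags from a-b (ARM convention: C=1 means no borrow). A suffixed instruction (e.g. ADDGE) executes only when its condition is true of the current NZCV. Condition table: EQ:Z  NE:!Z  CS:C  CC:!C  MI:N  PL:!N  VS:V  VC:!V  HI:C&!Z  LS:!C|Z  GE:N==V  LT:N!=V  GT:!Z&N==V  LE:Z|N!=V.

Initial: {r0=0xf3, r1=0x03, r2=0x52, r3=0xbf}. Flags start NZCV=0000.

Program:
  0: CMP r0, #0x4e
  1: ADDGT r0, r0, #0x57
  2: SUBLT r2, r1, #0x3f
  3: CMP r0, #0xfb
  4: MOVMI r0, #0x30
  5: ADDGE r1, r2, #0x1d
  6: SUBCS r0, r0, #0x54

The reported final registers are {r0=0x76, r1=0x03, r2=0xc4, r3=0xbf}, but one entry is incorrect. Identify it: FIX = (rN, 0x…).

[0] flags=1010 → (cmp)
[1] flags=1010 GT?F → skip
[2] flags=1010 LT?T → r2=0xc4
[3] flags=1000 → (cmp)
[4] flags=1000 MI?T → r0=0x30
[5] flags=1000 GE?F → skip
[6] flags=1000 CS?F → skip

FIX = (r0, 0x30)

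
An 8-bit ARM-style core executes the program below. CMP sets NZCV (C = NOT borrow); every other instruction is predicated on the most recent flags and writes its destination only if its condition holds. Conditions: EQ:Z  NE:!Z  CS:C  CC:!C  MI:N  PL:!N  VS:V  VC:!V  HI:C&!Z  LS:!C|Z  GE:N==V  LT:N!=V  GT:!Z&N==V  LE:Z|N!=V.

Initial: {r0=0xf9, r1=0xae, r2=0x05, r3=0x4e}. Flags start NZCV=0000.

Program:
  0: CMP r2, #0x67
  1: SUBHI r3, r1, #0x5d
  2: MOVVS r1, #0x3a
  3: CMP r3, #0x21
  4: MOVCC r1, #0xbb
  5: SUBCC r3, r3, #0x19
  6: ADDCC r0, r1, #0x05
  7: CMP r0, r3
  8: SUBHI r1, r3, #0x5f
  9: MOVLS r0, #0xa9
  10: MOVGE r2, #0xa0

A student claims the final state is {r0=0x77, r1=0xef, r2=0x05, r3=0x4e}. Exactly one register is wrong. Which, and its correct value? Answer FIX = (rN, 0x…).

[0] flags=1000 → (cmp)
[1] flags=1000 HI?F → skip
[2] flags=1000 VS?F → skip
[3] flags=0010 → (cmp)
[4] flags=0010 CC?F → skip
[5] flags=0010 CC?F → skip
[6] flags=0010 CC?F → skip
[7] flags=1010 → (cmp)
[8] flags=1010 HI?T → r1=0xef
[9] flags=1010 LS?F → skip
[10] flags=1010 GE?F → skip

FIX = (r0, 0xf9)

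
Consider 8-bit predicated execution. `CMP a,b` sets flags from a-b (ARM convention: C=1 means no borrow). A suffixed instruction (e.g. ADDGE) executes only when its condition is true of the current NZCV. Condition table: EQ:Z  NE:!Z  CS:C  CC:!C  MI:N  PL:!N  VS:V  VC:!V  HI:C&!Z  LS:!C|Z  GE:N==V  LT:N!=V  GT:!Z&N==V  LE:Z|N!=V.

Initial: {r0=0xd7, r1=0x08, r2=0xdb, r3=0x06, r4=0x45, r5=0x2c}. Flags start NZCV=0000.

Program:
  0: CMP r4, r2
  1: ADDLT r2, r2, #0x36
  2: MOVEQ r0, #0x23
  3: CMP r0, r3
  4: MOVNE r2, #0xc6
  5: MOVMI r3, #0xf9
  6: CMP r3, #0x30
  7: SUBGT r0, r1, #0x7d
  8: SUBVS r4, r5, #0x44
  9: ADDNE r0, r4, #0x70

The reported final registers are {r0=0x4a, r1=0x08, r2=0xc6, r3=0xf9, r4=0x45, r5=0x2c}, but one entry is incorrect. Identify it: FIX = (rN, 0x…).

[0] flags=0000 → (cmp)
[1] flags=0000 LT?F → skip
[2] flags=0000 EQ?F → skip
[3] flags=1010 → (cmp)
[4] flags=1010 NE?T → r2=0xc6
[5] flags=1010 MI?T → r3=0xf9
[6] flags=1010 → (cmp)
[7] flags=1010 GT?F → skip
[8] flags=1010 VS?F → skip
[9] flags=1010 NE?T → r0=0xb5

FIX = (r0, 0xb5)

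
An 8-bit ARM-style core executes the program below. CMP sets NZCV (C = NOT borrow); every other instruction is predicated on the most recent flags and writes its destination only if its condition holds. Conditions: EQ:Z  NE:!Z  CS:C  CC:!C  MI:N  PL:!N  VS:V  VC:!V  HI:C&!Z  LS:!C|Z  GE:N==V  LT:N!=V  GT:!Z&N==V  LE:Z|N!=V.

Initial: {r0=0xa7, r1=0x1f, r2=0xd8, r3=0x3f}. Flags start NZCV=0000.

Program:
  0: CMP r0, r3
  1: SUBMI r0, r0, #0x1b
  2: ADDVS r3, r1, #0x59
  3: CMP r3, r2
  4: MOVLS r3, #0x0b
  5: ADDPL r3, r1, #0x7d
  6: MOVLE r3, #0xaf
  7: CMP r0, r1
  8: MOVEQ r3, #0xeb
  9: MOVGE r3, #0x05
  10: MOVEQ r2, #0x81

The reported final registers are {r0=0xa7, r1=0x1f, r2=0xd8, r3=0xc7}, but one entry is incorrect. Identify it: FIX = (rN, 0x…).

0: ✓ CMP  NZCV=0011
1: · SUBMI
2: ✓ ADDVS  r3←0x78
3: ✓ CMP  NZCV=1001
4: ✓ MOVLS  r3←0x0b
5: · ADDPL
6: · MOVLE
7: ✓ CMP  NZCV=1010
8: · MOVEQ
9: · MOVGE
10: · MOVEQ

FIX = (r3, 0x0b)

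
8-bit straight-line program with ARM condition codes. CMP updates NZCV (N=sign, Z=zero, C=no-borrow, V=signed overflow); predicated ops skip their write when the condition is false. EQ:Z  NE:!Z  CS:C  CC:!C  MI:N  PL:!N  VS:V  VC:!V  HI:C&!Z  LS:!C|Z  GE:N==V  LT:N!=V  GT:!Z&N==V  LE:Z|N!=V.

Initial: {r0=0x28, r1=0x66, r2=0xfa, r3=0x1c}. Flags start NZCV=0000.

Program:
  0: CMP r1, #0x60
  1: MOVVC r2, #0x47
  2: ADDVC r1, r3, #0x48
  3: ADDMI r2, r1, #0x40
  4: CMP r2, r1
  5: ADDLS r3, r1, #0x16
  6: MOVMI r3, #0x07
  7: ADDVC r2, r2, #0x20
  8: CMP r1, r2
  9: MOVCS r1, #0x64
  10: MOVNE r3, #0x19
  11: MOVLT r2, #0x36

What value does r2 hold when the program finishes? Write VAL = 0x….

0: ✓ CMP  NZCV=0010
1: ✓ MOVVC  r2←0x47
2: ✓ ADDVC  r1←0x64
3: · ADDMI
4: ✓ CMP  NZCV=1000
5: ✓ ADDLS  r3←0x7a
6: ✓ MOVMI  r3←0x07
7: ✓ ADDVC  r2←0x67
8: ✓ CMP  NZCV=1000
9: · MOVCS
10: ✓ MOVNE  r3←0x19
11: ✓ MOVLT  r2←0x36

VAL = 0x36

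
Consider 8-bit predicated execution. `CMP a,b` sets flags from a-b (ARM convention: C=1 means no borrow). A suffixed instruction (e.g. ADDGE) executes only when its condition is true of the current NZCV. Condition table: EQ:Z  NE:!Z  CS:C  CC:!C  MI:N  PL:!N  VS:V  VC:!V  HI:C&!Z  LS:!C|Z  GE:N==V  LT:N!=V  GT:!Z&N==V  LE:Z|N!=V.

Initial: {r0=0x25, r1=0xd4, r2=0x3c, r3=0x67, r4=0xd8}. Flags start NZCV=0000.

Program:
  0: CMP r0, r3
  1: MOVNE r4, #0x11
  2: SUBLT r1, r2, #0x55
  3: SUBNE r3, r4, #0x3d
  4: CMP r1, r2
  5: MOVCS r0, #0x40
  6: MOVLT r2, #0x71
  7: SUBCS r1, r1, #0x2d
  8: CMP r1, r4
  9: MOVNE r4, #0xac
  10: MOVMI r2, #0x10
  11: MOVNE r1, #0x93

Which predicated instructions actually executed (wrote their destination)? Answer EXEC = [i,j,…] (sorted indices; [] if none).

0: ✓ CMP  NZCV=1000
1: ✓ MOVNE  r4←0x11
2: ✓ SUBLT  r1←0xe7
3: ✓ SUBNE  r3←0xd4
4: ✓ CMP  NZCV=1010
5: ✓ MOVCS  r0←0x40
6: ✓ MOVLT  r2←0x71
7: ✓ SUBCS  r1←0xba
8: ✓ CMP  NZCV=1010
9: ✓ MOVNE  r4←0xac
10: ✓ MOVMI  r2←0x10
11: ✓ MOVNE  r1←0x93

EXEC = [1,2,3,5,6,7,9,10,11]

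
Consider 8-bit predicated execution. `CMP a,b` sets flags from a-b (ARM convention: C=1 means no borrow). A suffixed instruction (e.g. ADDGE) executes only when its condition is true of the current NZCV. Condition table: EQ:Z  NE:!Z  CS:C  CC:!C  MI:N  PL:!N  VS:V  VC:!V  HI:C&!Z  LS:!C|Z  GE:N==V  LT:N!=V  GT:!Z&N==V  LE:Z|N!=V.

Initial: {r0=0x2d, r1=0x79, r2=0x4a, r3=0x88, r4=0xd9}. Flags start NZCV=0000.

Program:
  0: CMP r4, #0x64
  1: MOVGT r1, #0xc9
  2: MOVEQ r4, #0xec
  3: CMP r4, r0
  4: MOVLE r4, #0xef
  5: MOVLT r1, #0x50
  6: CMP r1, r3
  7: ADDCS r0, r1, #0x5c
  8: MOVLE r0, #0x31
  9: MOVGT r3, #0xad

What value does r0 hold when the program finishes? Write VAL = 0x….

VAL = 0x2d

[0] flags=0011 → (cmp)
[1] flags=0011 GT?F → skip
[2] flags=0011 EQ?F → skip
[3] flags=1010 → (cmp)
[4] flags=1010 LE?T → r4=0xef
[5] flags=1010 LT?T → r1=0x50
[6] flags=1001 → (cmp)
[7] flags=1001 CS?F → skip
[8] flags=1001 LE?F → skip
[9] flags=1001 GT?T → r3=0xad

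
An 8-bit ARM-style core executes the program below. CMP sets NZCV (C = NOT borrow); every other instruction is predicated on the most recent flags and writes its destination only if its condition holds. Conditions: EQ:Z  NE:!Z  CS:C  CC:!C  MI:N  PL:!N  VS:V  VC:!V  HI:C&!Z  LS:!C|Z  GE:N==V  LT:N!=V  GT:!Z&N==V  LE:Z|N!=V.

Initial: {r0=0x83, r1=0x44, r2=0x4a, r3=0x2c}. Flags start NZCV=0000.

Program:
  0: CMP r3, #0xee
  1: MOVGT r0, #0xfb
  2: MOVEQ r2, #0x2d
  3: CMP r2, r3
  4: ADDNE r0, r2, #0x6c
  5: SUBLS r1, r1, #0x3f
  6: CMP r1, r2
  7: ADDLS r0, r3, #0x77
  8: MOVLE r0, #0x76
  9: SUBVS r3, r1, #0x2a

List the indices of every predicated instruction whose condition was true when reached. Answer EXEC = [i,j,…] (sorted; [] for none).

0: ✓ CMP  NZCV=0000
1: ✓ MOVGT  r0←0xfb
2: · MOVEQ
3: ✓ CMP  NZCV=0010
4: ✓ ADDNE  r0←0xb6
5: · SUBLS
6: ✓ CMP  NZCV=1000
7: ✓ ADDLS  r0←0xa3
8: ✓ MOVLE  r0←0x76
9: · SUBVS

EXEC = [1,4,7,8]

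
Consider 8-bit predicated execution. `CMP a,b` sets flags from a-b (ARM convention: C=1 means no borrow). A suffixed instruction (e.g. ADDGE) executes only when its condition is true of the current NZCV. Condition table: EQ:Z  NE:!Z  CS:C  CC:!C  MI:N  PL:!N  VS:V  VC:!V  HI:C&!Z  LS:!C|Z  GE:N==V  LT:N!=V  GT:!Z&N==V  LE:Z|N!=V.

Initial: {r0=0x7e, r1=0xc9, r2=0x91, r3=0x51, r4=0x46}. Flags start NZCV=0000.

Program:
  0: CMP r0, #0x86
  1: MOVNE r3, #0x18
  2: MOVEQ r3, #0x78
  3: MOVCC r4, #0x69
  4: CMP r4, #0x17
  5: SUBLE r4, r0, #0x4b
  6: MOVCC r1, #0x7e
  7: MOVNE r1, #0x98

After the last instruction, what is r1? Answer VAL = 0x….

VAL = 0x98

[0] flags=1001 → (cmp)
[1] flags=1001 NE?T → r3=0x18
[2] flags=1001 EQ?F → skip
[3] flags=1001 CC?T → r4=0x69
[4] flags=0010 → (cmp)
[5] flags=0010 LE?F → skip
[6] flags=0010 CC?F → skip
[7] flags=0010 NE?T → r1=0x98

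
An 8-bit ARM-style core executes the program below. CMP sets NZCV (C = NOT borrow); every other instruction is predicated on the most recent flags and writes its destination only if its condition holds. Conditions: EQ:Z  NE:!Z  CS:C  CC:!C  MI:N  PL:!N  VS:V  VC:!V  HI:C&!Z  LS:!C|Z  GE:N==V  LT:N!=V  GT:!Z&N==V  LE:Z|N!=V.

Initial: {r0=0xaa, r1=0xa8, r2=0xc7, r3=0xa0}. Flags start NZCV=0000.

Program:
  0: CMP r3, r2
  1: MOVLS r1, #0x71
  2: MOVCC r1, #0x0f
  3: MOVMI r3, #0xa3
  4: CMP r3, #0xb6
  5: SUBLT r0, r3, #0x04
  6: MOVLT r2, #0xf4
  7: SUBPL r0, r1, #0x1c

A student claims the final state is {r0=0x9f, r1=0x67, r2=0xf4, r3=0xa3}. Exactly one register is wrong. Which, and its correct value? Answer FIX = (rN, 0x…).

FIX = (r1, 0x0f)

[0] flags=1000 → (cmp)
[1] flags=1000 LS?T → r1=0x71
[2] flags=1000 CC?T → r1=0x0f
[3] flags=1000 MI?T → r3=0xa3
[4] flags=1000 → (cmp)
[5] flags=1000 LT?T → r0=0x9f
[6] flags=1000 LT?T → r2=0xf4
[7] flags=1000 PL?F → skip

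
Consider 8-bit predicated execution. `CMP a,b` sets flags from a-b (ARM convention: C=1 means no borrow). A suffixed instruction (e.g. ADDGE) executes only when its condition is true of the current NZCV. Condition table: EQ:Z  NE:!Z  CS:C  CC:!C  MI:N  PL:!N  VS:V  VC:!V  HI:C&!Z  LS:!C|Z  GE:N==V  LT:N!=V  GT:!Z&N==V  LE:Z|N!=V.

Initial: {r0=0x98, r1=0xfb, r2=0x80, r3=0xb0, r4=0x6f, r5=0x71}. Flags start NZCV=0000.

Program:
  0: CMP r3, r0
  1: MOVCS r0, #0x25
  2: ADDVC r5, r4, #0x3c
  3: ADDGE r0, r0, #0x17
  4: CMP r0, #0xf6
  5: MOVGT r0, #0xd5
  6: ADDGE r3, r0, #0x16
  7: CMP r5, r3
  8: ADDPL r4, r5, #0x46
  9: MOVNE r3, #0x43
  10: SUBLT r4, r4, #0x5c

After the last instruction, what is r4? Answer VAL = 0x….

VAL = 0x13

0: ✓ CMP  NZCV=0010
1: ✓ MOVCS  r0←0x25
2: ✓ ADDVC  r5←0xab
3: ✓ ADDGE  r0←0x3c
4: ✓ CMP  NZCV=0000
5: ✓ MOVGT  r0←0xd5
6: ✓ ADDGE  r3←0xeb
7: ✓ CMP  NZCV=1000
8: · ADDPL
9: ✓ MOVNE  r3←0x43
10: ✓ SUBLT  r4←0x13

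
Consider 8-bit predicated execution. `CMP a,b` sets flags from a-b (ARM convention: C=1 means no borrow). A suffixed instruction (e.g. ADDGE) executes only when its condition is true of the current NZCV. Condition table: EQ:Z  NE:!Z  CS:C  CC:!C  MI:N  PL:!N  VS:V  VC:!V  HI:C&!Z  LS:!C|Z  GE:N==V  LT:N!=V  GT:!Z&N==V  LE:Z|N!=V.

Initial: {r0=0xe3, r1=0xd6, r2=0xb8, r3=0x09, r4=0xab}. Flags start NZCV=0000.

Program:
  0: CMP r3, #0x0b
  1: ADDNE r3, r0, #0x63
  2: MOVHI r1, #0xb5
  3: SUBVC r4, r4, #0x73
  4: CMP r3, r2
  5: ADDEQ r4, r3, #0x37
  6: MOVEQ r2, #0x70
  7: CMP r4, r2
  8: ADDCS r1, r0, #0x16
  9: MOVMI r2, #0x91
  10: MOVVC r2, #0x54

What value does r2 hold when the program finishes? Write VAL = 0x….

[0] flags=1000 → (cmp)
[1] flags=1000 NE?T → r3=0x46
[2] flags=1000 HI?F → skip
[3] flags=1000 VC?T → r4=0x38
[4] flags=1001 → (cmp)
[5] flags=1001 EQ?F → skip
[6] flags=1001 EQ?F → skip
[7] flags=1001 → (cmp)
[8] flags=1001 CS?F → skip
[9] flags=1001 MI?T → r2=0x91
[10] flags=1001 VC?F → skip

VAL = 0x91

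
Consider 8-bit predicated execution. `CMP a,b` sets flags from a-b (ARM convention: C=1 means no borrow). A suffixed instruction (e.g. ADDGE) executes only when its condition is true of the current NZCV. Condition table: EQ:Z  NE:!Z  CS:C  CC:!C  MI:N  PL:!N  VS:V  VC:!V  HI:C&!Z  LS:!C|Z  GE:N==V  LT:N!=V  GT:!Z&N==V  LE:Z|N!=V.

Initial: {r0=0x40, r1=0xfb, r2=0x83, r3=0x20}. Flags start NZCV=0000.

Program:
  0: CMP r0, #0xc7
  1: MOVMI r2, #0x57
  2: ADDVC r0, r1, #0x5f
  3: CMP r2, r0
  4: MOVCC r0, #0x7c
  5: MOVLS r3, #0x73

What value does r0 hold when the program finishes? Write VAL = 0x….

VAL = 0x5a

[0] flags=0000 → (cmp)
[1] flags=0000 MI?F → skip
[2] flags=0000 VC?T → r0=0x5a
[3] flags=0011 → (cmp)
[4] flags=0011 CC?F → skip
[5] flags=0011 LS?F → skip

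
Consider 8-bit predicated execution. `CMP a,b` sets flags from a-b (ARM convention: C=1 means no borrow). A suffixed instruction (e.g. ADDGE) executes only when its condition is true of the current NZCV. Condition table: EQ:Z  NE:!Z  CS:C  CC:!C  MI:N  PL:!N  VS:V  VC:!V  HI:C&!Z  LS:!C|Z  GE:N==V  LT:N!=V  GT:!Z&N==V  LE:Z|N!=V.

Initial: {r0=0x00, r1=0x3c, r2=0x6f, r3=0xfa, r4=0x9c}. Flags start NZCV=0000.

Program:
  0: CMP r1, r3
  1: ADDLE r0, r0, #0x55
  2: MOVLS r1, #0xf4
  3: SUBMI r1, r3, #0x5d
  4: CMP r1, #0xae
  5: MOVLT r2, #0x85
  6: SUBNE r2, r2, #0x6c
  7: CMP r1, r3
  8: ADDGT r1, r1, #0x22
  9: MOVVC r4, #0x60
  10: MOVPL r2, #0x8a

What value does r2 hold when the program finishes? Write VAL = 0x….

[0] flags=0000 → (cmp)
[1] flags=0000 LE?F → skip
[2] flags=0000 LS?T → r1=0xf4
[3] flags=0000 MI?F → skip
[4] flags=0010 → (cmp)
[5] flags=0010 LT?F → skip
[6] flags=0010 NE?T → r2=0x03
[7] flags=1000 → (cmp)
[8] flags=1000 GT?F → skip
[9] flags=1000 VC?T → r4=0x60
[10] flags=1000 PL?F → skip

VAL = 0x03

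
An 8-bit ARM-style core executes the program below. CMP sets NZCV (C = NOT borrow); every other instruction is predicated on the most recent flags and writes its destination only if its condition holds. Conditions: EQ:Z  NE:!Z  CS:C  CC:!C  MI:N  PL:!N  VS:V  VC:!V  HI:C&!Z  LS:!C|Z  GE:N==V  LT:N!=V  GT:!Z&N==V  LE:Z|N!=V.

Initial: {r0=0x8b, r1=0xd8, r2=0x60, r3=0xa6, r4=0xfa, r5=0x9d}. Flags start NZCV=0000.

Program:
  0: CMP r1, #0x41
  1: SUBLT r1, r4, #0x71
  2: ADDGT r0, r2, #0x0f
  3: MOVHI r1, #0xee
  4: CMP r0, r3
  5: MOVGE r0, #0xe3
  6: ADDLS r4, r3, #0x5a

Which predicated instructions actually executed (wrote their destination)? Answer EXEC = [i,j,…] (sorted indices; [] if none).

0: ✓ CMP  NZCV=1010
1: ✓ SUBLT  r1←0x89
2: · ADDGT
3: ✓ MOVHI  r1←0xee
4: ✓ CMP  NZCV=1000
5: · MOVGE
6: ✓ ADDLS  r4←0x00

EXEC = [1,3,6]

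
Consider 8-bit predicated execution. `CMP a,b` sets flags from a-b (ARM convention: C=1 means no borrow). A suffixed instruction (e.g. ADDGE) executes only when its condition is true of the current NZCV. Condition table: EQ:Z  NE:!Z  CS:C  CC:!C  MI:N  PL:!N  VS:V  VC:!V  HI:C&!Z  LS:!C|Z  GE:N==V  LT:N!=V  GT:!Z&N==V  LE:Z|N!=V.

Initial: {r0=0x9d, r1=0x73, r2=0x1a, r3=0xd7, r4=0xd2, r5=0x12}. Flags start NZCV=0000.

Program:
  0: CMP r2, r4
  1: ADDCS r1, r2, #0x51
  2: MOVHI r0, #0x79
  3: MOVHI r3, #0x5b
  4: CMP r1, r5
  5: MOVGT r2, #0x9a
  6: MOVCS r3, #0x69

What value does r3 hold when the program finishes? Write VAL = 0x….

VAL = 0x69

[0] flags=0000 → (cmp)
[1] flags=0000 CS?F → skip
[2] flags=0000 HI?F → skip
[3] flags=0000 HI?F → skip
[4] flags=0010 → (cmp)
[5] flags=0010 GT?T → r2=0x9a
[6] flags=0010 CS?T → r3=0x69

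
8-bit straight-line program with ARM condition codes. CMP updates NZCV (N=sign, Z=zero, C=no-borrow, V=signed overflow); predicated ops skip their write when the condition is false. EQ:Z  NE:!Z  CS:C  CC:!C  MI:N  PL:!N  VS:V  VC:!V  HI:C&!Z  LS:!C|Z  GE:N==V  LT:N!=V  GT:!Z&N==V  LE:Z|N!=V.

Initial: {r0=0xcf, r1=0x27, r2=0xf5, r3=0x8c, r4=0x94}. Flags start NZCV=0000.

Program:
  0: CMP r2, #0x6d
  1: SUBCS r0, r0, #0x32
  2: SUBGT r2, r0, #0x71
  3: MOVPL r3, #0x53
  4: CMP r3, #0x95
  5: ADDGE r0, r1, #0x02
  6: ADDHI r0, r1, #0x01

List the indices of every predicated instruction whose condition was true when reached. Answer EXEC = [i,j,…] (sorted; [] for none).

[0] flags=1010 → (cmp)
[1] flags=1010 CS?T → r0=0x9d
[2] flags=1010 GT?F → skip
[3] flags=1010 PL?F → skip
[4] flags=1000 → (cmp)
[5] flags=1000 GE?F → skip
[6] flags=1000 HI?F → skip

EXEC = [1]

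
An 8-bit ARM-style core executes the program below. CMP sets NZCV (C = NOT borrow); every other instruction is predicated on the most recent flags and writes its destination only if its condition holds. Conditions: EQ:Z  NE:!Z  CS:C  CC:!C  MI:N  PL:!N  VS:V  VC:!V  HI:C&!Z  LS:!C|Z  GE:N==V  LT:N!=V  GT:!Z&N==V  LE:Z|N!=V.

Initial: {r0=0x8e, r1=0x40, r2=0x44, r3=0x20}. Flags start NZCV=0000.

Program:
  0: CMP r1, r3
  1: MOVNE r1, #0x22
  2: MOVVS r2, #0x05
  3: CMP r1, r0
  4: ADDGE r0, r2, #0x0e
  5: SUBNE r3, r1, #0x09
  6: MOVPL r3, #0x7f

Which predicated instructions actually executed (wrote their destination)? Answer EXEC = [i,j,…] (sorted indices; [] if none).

[0] flags=0010 → (cmp)
[1] flags=0010 NE?T → r1=0x22
[2] flags=0010 VS?F → skip
[3] flags=1001 → (cmp)
[4] flags=1001 GE?T → r0=0x52
[5] flags=1001 NE?T → r3=0x19
[6] flags=1001 PL?F → skip

EXEC = [1,4,5]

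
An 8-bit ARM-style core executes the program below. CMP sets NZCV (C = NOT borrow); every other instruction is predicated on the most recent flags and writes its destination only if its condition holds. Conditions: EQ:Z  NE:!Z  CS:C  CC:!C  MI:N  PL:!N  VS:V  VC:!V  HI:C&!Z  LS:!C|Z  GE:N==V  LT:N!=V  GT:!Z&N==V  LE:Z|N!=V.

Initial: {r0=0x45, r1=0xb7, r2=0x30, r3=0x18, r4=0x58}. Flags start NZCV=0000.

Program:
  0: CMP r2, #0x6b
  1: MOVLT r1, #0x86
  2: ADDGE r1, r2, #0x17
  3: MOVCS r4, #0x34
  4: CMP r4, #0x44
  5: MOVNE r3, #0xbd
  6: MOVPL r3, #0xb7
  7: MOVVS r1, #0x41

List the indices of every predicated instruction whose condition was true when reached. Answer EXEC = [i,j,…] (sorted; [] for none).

EXEC = [1,5,6]

[0] flags=1000 → (cmp)
[1] flags=1000 LT?T → r1=0x86
[2] flags=1000 GE?F → skip
[3] flags=1000 CS?F → skip
[4] flags=0010 → (cmp)
[5] flags=0010 NE?T → r3=0xbd
[6] flags=0010 PL?T → r3=0xb7
[7] flags=0010 VS?F → skip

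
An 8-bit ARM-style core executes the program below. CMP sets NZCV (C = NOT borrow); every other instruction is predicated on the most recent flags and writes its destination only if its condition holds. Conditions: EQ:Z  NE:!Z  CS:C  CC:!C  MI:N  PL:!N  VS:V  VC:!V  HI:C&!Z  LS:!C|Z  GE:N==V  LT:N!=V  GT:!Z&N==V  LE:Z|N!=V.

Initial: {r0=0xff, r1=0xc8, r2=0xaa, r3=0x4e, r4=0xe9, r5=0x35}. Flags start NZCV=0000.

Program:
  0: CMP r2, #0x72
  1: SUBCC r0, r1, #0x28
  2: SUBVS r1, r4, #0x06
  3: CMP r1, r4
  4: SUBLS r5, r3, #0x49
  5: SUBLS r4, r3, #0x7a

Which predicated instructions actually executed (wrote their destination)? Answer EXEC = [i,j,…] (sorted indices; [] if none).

[0] flags=0011 → (cmp)
[1] flags=0011 CC?F → skip
[2] flags=0011 VS?T → r1=0xe3
[3] flags=1000 → (cmp)
[4] flags=1000 LS?T → r5=0x05
[5] flags=1000 LS?T → r4=0xd4

EXEC = [2,4,5]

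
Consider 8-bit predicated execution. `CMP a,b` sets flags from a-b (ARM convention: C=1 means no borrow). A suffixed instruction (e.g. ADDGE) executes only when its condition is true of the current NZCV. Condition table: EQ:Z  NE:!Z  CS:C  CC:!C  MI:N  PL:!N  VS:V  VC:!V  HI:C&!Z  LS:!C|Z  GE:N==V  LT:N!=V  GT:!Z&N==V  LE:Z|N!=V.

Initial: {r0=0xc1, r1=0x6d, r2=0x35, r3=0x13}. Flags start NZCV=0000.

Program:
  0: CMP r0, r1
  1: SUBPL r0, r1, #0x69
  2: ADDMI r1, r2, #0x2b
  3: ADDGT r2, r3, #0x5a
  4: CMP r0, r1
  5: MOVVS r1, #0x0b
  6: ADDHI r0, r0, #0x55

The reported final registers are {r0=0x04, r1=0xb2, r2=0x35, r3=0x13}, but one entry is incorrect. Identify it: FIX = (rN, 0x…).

FIX = (r1, 0x6d)

0: ✓ CMP  NZCV=0011
1: ✓ SUBPL  r0←0x04
2: · ADDMI
3: · ADDGT
4: ✓ CMP  NZCV=1000
5: · MOVVS
6: · ADDHI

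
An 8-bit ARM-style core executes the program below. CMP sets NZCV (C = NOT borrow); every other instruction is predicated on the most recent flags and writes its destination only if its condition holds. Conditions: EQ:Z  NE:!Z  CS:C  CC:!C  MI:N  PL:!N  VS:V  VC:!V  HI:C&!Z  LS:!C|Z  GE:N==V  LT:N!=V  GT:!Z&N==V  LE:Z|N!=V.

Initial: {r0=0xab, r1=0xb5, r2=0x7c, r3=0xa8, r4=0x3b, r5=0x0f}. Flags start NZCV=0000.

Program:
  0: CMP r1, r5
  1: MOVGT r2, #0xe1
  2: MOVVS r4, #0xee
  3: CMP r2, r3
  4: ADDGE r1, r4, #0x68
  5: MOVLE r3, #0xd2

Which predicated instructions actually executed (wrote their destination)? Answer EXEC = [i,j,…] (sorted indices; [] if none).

EXEC = [4]

[0] flags=1010 → (cmp)
[1] flags=1010 GT?F → skip
[2] flags=1010 VS?F → skip
[3] flags=1001 → (cmp)
[4] flags=1001 GE?T → r1=0xa3
[5] flags=1001 LE?F → skip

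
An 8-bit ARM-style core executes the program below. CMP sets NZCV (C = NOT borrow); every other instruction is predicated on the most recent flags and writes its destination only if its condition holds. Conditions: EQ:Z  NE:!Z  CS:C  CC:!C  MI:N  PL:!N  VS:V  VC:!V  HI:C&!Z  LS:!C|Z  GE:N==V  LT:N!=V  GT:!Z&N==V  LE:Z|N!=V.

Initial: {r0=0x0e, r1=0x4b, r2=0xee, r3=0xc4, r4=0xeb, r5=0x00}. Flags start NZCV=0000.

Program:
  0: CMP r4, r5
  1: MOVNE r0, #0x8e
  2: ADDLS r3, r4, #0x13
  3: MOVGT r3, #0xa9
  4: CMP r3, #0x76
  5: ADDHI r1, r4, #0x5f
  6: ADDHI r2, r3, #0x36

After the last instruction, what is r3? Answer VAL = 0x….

VAL = 0xc4

0: ✓ CMP  NZCV=1010
1: ✓ MOVNE  r0←0x8e
2: · ADDLS
3: · MOVGT
4: ✓ CMP  NZCV=0011
5: ✓ ADDHI  r1←0x4a
6: ✓ ADDHI  r2←0xfa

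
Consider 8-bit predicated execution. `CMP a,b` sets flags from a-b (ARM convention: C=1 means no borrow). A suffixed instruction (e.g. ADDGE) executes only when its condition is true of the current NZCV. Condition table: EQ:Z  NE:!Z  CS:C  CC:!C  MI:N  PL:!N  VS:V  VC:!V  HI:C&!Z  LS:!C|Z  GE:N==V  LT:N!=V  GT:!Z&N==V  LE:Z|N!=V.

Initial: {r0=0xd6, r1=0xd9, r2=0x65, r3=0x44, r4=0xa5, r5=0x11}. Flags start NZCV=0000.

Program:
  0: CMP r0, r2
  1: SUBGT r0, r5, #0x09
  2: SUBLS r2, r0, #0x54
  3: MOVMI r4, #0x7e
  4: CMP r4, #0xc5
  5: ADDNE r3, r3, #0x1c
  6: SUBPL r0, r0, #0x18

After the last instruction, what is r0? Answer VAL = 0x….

0: ✓ CMP  NZCV=0011
1: · SUBGT
2: · SUBLS
3: · MOVMI
4: ✓ CMP  NZCV=1000
5: ✓ ADDNE  r3←0x60
6: · SUBPL

VAL = 0xd6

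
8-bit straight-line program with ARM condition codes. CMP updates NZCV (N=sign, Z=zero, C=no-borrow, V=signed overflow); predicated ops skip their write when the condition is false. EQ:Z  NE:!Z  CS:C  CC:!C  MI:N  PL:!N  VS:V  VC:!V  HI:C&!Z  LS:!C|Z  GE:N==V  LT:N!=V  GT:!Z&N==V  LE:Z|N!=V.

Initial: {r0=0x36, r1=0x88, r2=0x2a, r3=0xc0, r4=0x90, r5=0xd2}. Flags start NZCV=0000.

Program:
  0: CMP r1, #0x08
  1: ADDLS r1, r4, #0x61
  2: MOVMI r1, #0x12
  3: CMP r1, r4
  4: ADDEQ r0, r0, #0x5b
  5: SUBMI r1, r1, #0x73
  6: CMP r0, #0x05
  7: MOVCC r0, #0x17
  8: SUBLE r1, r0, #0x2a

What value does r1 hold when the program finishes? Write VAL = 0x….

0: ✓ CMP  NZCV=1010
1: · ADDLS
2: ✓ MOVMI  r1←0x12
3: ✓ CMP  NZCV=1001
4: · ADDEQ
5: ✓ SUBMI  r1←0x9f
6: ✓ CMP  NZCV=0010
7: · MOVCC
8: · SUBLE

VAL = 0x9f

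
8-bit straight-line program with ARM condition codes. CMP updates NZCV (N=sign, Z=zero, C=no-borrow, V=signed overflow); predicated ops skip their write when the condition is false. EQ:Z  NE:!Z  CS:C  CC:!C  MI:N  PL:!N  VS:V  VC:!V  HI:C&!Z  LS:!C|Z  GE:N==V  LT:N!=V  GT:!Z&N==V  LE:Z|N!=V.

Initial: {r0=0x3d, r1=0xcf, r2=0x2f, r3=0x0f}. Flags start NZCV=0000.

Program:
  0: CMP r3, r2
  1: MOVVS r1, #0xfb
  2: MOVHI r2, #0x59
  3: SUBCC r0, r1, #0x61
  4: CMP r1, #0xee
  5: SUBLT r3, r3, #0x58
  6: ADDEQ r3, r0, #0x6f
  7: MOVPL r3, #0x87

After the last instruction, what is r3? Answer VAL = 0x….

VAL = 0xb7

[0] flags=1000 → (cmp)
[1] flags=1000 VS?F → skip
[2] flags=1000 HI?F → skip
[3] flags=1000 CC?T → r0=0x6e
[4] flags=1000 → (cmp)
[5] flags=1000 LT?T → r3=0xb7
[6] flags=1000 EQ?F → skip
[7] flags=1000 PL?F → skip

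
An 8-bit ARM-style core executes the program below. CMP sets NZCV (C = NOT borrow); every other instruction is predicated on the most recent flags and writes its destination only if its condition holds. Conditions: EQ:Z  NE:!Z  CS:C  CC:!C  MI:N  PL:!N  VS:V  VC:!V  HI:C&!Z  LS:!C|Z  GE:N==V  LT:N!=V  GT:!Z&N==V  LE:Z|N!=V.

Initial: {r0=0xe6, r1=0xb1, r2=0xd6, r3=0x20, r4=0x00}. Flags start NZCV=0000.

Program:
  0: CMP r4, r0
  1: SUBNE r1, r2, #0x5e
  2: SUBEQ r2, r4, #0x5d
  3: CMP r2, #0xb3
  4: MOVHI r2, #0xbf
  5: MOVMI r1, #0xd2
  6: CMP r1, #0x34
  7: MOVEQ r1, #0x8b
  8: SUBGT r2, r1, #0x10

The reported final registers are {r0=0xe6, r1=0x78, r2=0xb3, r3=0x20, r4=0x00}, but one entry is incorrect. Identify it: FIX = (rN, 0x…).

0: ✓ CMP  NZCV=0000
1: ✓ SUBNE  r1←0x78
2: · SUBEQ
3: ✓ CMP  NZCV=0010
4: ✓ MOVHI  r2←0xbf
5: · MOVMI
6: ✓ CMP  NZCV=0010
7: · MOVEQ
8: ✓ SUBGT  r2←0x68

FIX = (r2, 0x68)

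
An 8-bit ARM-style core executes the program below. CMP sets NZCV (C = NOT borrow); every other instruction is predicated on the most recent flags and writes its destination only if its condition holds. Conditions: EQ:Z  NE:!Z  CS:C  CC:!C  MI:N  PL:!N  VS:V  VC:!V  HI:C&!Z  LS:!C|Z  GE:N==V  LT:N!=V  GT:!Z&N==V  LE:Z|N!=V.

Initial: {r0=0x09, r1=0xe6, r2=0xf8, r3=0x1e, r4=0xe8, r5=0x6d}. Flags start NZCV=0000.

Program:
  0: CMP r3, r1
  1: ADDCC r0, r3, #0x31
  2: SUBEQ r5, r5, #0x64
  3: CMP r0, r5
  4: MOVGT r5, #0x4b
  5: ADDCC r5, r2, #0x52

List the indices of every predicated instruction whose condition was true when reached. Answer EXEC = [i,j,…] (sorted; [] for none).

[0] flags=0000 → (cmp)
[1] flags=0000 CC?T → r0=0x4f
[2] flags=0000 EQ?F → skip
[3] flags=1000 → (cmp)
[4] flags=1000 GT?F → skip
[5] flags=1000 CC?T → r5=0x4a

EXEC = [1,5]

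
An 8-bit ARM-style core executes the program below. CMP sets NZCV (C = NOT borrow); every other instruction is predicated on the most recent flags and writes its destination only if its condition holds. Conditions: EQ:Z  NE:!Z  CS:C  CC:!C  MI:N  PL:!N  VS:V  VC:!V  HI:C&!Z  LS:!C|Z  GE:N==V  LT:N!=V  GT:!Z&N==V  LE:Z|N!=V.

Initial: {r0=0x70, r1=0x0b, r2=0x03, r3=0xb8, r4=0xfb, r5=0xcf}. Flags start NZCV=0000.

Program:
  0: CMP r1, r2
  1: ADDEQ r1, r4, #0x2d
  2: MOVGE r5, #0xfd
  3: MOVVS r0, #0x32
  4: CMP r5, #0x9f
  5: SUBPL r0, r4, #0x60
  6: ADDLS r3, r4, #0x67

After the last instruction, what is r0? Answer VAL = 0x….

0: ✓ CMP  NZCV=0010
1: · ADDEQ
2: ✓ MOVGE  r5←0xfd
3: · MOVVS
4: ✓ CMP  NZCV=0010
5: ✓ SUBPL  r0←0x9b
6: · ADDLS

VAL = 0x9b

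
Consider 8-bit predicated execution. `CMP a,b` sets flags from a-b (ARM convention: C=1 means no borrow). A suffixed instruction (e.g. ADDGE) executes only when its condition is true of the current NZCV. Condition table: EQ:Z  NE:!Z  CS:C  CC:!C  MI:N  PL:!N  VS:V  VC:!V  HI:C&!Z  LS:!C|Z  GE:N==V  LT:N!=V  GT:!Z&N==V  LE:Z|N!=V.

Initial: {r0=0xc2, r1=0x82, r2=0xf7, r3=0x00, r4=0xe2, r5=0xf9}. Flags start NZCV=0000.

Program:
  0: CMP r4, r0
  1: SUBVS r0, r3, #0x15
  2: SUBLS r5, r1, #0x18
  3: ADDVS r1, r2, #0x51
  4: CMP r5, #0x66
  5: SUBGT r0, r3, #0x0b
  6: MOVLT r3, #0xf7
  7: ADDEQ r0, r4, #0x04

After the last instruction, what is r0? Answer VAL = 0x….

[0] flags=0010 → (cmp)
[1] flags=0010 VS?F → skip
[2] flags=0010 LS?F → skip
[3] flags=0010 VS?F → skip
[4] flags=1010 → (cmp)
[5] flags=1010 GT?F → skip
[6] flags=1010 LT?T → r3=0xf7
[7] flags=1010 EQ?F → skip

VAL = 0xc2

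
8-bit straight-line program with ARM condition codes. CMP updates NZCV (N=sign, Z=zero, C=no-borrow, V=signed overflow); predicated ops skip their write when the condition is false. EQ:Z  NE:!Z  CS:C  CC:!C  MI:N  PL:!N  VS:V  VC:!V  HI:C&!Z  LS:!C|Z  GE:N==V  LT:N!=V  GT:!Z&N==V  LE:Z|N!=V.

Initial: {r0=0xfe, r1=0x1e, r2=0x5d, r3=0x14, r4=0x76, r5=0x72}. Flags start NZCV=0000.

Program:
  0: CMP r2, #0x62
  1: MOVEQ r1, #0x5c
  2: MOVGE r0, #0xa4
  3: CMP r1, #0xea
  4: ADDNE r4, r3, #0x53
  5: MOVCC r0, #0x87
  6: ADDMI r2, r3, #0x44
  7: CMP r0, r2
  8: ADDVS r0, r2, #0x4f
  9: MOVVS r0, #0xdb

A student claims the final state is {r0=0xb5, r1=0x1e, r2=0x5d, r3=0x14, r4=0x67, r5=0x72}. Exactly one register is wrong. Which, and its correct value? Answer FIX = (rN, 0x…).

[0] flags=1000 → (cmp)
[1] flags=1000 EQ?F → skip
[2] flags=1000 GE?F → skip
[3] flags=0000 → (cmp)
[4] flags=0000 NE?T → r4=0x67
[5] flags=0000 CC?T → r0=0x87
[6] flags=0000 MI?F → skip
[7] flags=0011 → (cmp)
[8] flags=0011 VS?T → r0=0xac
[9] flags=0011 VS?T → r0=0xdb

FIX = (r0, 0xdb)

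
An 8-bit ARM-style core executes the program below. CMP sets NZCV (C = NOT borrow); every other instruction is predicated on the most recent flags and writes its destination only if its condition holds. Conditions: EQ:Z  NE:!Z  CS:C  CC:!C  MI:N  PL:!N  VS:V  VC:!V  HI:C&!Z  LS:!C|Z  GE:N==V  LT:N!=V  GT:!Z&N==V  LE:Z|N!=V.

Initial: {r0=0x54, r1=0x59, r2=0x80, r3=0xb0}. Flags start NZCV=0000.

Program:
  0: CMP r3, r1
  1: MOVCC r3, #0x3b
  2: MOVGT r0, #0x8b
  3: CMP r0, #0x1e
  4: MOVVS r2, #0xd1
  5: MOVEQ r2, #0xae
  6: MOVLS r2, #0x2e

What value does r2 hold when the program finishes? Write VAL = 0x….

[0] flags=0011 → (cmp)
[1] flags=0011 CC?F → skip
[2] flags=0011 GT?F → skip
[3] flags=0010 → (cmp)
[4] flags=0010 VS?F → skip
[5] flags=0010 EQ?F → skip
[6] flags=0010 LS?F → skip

VAL = 0x80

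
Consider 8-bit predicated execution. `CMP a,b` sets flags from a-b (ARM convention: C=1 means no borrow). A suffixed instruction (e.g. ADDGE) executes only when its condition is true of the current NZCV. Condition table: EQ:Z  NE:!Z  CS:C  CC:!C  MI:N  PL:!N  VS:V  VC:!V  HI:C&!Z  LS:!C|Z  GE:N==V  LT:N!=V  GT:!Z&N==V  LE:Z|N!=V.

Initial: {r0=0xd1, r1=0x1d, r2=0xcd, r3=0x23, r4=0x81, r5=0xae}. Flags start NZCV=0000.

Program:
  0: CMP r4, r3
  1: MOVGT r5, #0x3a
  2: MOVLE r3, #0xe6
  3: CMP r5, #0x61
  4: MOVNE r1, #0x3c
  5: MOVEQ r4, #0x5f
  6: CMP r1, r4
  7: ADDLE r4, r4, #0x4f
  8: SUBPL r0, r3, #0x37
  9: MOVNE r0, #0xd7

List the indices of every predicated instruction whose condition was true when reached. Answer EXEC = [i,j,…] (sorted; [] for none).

[0] flags=0011 → (cmp)
[1] flags=0011 GT?F → skip
[2] flags=0011 LE?T → r3=0xe6
[3] flags=0011 → (cmp)
[4] flags=0011 NE?T → r1=0x3c
[5] flags=0011 EQ?F → skip
[6] flags=1001 → (cmp)
[7] flags=1001 LE?F → skip
[8] flags=1001 PL?F → skip
[9] flags=1001 NE?T → r0=0xd7

EXEC = [2,4,9]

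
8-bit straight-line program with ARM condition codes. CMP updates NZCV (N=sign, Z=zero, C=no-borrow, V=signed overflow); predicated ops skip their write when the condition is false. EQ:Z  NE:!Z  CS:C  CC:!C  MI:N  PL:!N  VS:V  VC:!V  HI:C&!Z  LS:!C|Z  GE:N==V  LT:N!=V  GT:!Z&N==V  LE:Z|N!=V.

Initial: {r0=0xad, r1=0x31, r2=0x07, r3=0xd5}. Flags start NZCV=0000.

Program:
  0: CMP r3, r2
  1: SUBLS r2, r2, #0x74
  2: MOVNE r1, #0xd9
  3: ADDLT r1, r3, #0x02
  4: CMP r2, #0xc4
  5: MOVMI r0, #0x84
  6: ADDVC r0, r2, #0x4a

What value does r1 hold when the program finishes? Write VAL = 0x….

[0] flags=1010 → (cmp)
[1] flags=1010 LS?F → skip
[2] flags=1010 NE?T → r1=0xd9
[3] flags=1010 LT?T → r1=0xd7
[4] flags=0000 → (cmp)
[5] flags=0000 MI?F → skip
[6] flags=0000 VC?T → r0=0x51

VAL = 0xd7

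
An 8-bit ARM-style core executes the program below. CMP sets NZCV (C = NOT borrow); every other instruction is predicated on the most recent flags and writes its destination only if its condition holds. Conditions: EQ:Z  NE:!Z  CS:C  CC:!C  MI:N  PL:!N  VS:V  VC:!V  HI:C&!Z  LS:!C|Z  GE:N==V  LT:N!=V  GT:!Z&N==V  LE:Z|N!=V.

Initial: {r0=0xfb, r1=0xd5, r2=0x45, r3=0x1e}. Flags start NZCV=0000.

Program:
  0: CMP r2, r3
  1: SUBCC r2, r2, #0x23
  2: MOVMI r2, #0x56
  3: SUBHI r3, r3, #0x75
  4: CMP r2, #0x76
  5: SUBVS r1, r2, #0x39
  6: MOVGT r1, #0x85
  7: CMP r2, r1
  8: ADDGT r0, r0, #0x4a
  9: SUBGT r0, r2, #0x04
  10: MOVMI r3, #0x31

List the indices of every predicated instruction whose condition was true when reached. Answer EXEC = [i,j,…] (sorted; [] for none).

EXEC = [3,8,9]

0: ✓ CMP  NZCV=0010
1: · SUBCC
2: · MOVMI
3: ✓ SUBHI  r3←0xa9
4: ✓ CMP  NZCV=1000
5: · SUBVS
6: · MOVGT
7: ✓ CMP  NZCV=0000
8: ✓ ADDGT  r0←0x45
9: ✓ SUBGT  r0←0x41
10: · MOVMI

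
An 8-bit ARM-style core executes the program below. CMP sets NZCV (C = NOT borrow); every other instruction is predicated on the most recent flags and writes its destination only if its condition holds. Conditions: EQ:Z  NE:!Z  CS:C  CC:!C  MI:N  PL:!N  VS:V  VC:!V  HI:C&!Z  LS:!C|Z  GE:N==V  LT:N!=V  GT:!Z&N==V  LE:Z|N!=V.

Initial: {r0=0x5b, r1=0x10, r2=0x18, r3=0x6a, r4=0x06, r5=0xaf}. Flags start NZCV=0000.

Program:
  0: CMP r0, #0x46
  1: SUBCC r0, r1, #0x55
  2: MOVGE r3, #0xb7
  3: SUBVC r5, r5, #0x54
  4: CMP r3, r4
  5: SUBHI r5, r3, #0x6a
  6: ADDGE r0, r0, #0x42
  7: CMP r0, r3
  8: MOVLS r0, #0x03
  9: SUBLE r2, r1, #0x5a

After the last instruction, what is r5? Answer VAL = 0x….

0: ✓ CMP  NZCV=0010
1: · SUBCC
2: ✓ MOVGE  r3←0xb7
3: ✓ SUBVC  r5←0x5b
4: ✓ CMP  NZCV=1010
5: ✓ SUBHI  r5←0x4d
6: · ADDGE
7: ✓ CMP  NZCV=1001
8: ✓ MOVLS  r0←0x03
9: · SUBLE

VAL = 0x4d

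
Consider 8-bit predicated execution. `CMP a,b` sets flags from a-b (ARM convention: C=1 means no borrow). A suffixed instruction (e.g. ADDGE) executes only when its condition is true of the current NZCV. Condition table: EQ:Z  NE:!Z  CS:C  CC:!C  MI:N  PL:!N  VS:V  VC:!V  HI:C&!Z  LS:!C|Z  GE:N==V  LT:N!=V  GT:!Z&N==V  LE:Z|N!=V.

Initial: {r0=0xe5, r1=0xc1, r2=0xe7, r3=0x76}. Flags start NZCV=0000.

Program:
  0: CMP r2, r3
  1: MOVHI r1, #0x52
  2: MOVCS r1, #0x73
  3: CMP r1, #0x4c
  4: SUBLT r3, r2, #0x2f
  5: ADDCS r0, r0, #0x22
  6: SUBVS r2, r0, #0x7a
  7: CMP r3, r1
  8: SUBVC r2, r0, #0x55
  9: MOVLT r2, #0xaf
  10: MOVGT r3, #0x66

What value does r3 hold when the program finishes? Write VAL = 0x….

0: ✓ CMP  NZCV=0011
1: ✓ MOVHI  r1←0x52
2: ✓ MOVCS  r1←0x73
3: ✓ CMP  NZCV=0010
4: · SUBLT
5: ✓ ADDCS  r0←0x07
6: · SUBVS
7: ✓ CMP  NZCV=0010
8: ✓ SUBVC  r2←0xb2
9: · MOVLT
10: ✓ MOVGT  r3←0x66

VAL = 0x66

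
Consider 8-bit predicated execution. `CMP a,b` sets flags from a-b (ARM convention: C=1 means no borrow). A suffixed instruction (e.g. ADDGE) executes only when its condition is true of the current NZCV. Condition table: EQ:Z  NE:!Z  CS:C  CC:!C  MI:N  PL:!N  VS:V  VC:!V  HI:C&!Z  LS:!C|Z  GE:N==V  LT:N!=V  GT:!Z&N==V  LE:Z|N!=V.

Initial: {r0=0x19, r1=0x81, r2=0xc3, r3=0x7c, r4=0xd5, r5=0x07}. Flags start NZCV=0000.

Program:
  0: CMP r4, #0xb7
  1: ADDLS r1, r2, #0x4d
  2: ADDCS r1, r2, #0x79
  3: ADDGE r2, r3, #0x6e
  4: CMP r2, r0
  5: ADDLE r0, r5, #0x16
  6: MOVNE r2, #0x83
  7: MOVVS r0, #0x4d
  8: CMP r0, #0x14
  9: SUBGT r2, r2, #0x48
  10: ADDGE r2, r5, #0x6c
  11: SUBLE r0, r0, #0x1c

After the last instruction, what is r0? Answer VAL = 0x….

VAL = 0x1d

[0] flags=0010 → (cmp)
[1] flags=0010 LS?F → skip
[2] flags=0010 CS?T → r1=0x3c
[3] flags=0010 GE?T → r2=0xea
[4] flags=1010 → (cmp)
[5] flags=1010 LE?T → r0=0x1d
[6] flags=1010 NE?T → r2=0x83
[7] flags=1010 VS?F → skip
[8] flags=0010 → (cmp)
[9] flags=0010 GT?T → r2=0x3b
[10] flags=0010 GE?T → r2=0x73
[11] flags=0010 LE?F → skip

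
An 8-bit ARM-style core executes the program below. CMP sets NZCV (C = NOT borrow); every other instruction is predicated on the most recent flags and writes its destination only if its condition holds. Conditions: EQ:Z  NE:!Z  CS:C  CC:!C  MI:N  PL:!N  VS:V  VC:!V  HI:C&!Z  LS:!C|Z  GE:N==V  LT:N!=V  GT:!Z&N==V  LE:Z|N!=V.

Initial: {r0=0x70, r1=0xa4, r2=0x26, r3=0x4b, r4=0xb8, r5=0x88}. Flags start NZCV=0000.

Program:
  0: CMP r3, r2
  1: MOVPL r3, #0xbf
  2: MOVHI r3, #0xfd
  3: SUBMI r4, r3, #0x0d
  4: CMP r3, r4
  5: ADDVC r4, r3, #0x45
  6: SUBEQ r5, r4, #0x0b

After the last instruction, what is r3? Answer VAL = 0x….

VAL = 0xfd

[0] flags=0010 → (cmp)
[1] flags=0010 PL?T → r3=0xbf
[2] flags=0010 HI?T → r3=0xfd
[3] flags=0010 MI?F → skip
[4] flags=0010 → (cmp)
[5] flags=0010 VC?T → r4=0x42
[6] flags=0010 EQ?F → skip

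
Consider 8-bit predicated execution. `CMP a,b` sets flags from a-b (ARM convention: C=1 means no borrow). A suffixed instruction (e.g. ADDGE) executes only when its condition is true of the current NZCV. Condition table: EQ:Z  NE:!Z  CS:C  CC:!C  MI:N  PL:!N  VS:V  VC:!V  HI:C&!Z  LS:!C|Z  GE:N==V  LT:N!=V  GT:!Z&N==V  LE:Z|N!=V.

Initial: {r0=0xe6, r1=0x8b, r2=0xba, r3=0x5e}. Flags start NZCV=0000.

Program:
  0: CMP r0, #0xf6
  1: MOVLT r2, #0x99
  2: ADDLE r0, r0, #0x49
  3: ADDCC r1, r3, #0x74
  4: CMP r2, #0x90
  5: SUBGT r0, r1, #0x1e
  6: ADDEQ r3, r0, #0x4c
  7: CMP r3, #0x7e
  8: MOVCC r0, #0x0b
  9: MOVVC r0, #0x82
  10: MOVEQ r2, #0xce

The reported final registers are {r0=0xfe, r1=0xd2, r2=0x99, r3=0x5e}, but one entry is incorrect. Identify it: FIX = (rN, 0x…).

FIX = (r0, 0x82)

0: ✓ CMP  NZCV=1000
1: ✓ MOVLT  r2←0x99
2: ✓ ADDLE  r0←0x2f
3: ✓ ADDCC  r1←0xd2
4: ✓ CMP  NZCV=0010
5: ✓ SUBGT  r0←0xb4
6: · ADDEQ
7: ✓ CMP  NZCV=1000
8: ✓ MOVCC  r0←0x0b
9: ✓ MOVVC  r0←0x82
10: · MOVEQ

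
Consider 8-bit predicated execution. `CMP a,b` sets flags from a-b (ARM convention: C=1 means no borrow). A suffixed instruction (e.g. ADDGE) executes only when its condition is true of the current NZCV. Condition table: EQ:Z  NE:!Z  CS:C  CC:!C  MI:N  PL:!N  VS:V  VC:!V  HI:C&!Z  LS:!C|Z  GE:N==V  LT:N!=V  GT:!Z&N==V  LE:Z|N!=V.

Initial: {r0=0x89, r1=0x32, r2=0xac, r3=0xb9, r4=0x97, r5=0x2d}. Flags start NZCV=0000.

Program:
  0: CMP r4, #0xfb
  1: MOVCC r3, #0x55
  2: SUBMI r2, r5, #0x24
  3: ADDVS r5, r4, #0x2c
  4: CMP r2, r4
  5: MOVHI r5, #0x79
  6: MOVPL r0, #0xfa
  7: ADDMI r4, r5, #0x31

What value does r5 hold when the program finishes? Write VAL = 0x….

VAL = 0x2d

0: ✓ CMP  NZCV=1000
1: ✓ MOVCC  r3←0x55
2: ✓ SUBMI  r2←0x09
3: · ADDVS
4: ✓ CMP  NZCV=0000
5: · MOVHI
6: ✓ MOVPL  r0←0xfa
7: · ADDMI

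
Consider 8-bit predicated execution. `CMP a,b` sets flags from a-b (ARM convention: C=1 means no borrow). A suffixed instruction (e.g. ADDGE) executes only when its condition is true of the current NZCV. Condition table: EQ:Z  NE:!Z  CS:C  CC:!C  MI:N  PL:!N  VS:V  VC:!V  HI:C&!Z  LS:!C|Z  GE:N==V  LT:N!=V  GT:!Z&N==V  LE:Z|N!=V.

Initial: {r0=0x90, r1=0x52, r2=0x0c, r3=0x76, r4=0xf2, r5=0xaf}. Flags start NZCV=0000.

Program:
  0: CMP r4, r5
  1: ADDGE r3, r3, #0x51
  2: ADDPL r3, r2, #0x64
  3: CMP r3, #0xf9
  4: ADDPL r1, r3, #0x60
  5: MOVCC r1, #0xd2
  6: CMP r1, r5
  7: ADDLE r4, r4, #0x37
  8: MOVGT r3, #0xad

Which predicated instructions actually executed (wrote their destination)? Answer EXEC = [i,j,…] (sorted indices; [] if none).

EXEC = [1,2,4,5,8]

[0] flags=0010 → (cmp)
[1] flags=0010 GE?T → r3=0xc7
[2] flags=0010 PL?T → r3=0x70
[3] flags=0000 → (cmp)
[4] flags=0000 PL?T → r1=0xd0
[5] flags=0000 CC?T → r1=0xd2
[6] flags=0010 → (cmp)
[7] flags=0010 LE?F → skip
[8] flags=0010 GT?T → r3=0xad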